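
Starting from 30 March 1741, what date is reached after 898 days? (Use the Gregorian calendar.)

+365 (one year) → Mar 30, 1742 (533 left).
+365 (one year) → Mar 30, 1743 (168 left).
Mar has 31 days: +2 → Apr 1, 1743 (166 left).
Apr has 30 days: +30 → May 1, 1743 (136 left).
May has 31 days: +31 → Jun 1, 1743 (105 left).
Jun has 30 days: +30 → Jul 1, 1743 (75 left).
Jul has 31 days: +31 → Aug 1, 1743 (44 left).
Aug has 31 days: +31 → Sep 1, 1743 (13 left).
+13 → Sep 14, 1743.

September 14, 1743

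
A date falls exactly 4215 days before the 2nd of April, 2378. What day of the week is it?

First find the weekday of Apr 2, 2378. Doomsday rule: the anchor day for the 2300s is Wednesday. For year 78: 78÷12 = 6 r 6, and 6÷4 = 1, so 6+6+1 = 13.
Wednesday + 13 ≡ Tuesday — that's 2378's doomsday.
In April the doomsday date is Apr 4.
Apr 2 is 2 days before Apr 4; 2 mod 7 = 2, so Tuesday − 2 = Sunday.
4215 mod 7 = 1, so 4215 days before a Sunday is Sunday − 1 = Saturday.

Saturday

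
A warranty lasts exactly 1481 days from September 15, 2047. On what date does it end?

+366 (one year; includes Feb 29, 2048) → Sep 15, 2048 (1115 left).
+365 (one year) → Sep 15, 2049 (750 left).
+365 (one year) → Sep 15, 2050 (385 left).
Sep has 30 days: +16 → Oct 1, 2050 (369 left).
Oct has 31 days: +31 → Nov 1, 2050 (338 left).
Nov has 30 days: +30 → Dec 1, 2050 (308 left).
Dec has 31 days: +31 → Jan 1, 2051 (277 left).
Jan has 31 days: +31 → Feb 1, 2051 (246 left).
Feb has 28 days: +28 → Mar 1, 2051 (218 left).
Mar has 31 days: +31 → Apr 1, 2051 (187 left).
Apr has 30 days: +30 → May 1, 2051 (157 left).
May has 31 days: +31 → Jun 1, 2051 (126 left).
Jun has 30 days: +30 → Jul 1, 2051 (96 left).
Jul has 31 days: +31 → Aug 1, 2051 (65 left).
Aug has 31 days: +31 → Sep 1, 2051 (34 left).
Sep has 30 days: +30 → Oct 1, 2051 (4 left).
+4 → Oct 5, 2051.

October 5, 2051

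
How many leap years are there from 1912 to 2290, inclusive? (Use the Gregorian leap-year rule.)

93

Multiples of 4 in [1912,2290]: 95.
Of those, multiples of 100: 3 (not leap unless ÷400).
Multiples of 400: 1.
Leap years = 95 − 3 + 1 = 93.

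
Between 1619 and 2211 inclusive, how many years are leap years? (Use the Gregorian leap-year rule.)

Multiples of 4 in [1619,2211]: 148.
Of those, multiples of 100: 6 (not leap unless ÷400).
Multiples of 400: 1.
Leap years = 148 − 6 + 1 = 143.

143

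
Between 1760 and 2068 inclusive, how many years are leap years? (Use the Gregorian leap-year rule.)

76

Multiples of 4 in [1760,2068]: 78.
Of those, multiples of 100: 3 (not leap unless ÷400).
Multiples of 400: 1.
Leap years = 78 − 3 + 1 = 76.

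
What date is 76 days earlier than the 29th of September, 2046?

−29 → Aug 31, 2046 (end of Aug, 31 days; 47 left).
−31 → Jul 31, 2046 (end of Jul, 31 days; 16 left).
−16 → Jul 15, 2046.

July 15, 2046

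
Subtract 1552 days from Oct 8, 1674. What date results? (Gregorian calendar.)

July 9, 1670

−365 (one year) → Oct 8, 1673 (1187 left).
−365 (one year) → Oct 8, 1672 (822 left).
−366 (one year; includes Feb 29, 1672) → Oct 8, 1671 (456 left).
−365 (one year) → Oct 8, 1670 (91 left).
−8 → Sep 30, 1670 (end of Sep, 30 days; 83 left).
−30 → Aug 31, 1670 (end of Aug, 31 days; 53 left).
−31 → Jul 31, 1670 (end of Jul, 31 days; 22 left).
−22 → Jul 9, 1670.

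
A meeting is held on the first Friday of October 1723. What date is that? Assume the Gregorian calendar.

October 1, 1723

October 1, 1723 is a Friday.
The first Friday is therefore October 1 (same day).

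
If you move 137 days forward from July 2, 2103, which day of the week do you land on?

Friday

First find the weekday of Jul 2, 2103. Doomsday rule: the anchor day for the 2100s is Sunday. For year 03: 3÷12 = 0 r 3, and 3÷4 = 0, so 0+3+0 = 3.
Sunday + 3 ≡ Wednesday — that's 2103's doomsday.
In July the doomsday date is Jul 11.
Jul 2 is 9 days before Jul 11; 9 mod 7 = 2, so Wednesday − 2 = Monday.
137 mod 7 = 4, so 137 days after a Monday is Monday + 4 = Friday.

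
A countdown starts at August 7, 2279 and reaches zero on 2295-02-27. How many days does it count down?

Aug 7, 2279 → Aug 7, 2280: 366 days (Feb 29, 2280 is in that span).
Aug 7, 2280 → Aug 7, 2281: 365 days.
Aug 7, 2281 → Aug 7, 2282: 365 days.
Aug 7, 2282 → Aug 7, 2283: 365 days.
Aug 7, 2283 → Aug 7, 2284: 366 days (Feb 29, 2284 is in that span).
Aug 7, 2284 → Aug 7, 2285: 365 days.
Aug 7, 2285 → Aug 7, 2286: 365 days.
Aug 7, 2286 → Aug 7, 2287: 365 days.
Aug 7, 2287 → Aug 7, 2288: 366 days (Feb 29, 2288 is in that span).
Aug 7, 2288 → Aug 7, 2289: 365 days.
Aug 7, 2289 → Aug 7, 2290: 365 days.
Aug 7, 2290 → Aug 7, 2291: 365 days.
Aug 7, 2291 → Aug 7, 2292: 366 days (Feb 29, 2292 is in that span).
Aug 7, 2292 → Aug 7, 2293: 365 days.
Aug 7, 2293 → Aug 7, 2294: 365 days.
Aug 7, 2294 → Sep 7, 2294: 31 days (August has 31).
Sep 7, 2294 → Oct 7, 2294: 30 days (September has 30).
Oct 7, 2294 → Nov 7, 2294: 31 days (October has 31).
Nov 7, 2294 → Dec 7, 2294: 30 days (November has 30).
Dec 7, 2294 → Jan 7, 2295: 31 days (December has 31).
Jan 7, 2295 → Feb 7, 2295: 31 days (January has 31).
Feb 7, 2295 → Feb 27, 2295: 20 days.
Total: 5683 days.

5683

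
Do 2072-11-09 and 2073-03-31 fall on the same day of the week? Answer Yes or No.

From Nov 9, 2072 to Mar 31, 2073 is 142 days.
142 mod 7 = 2, so they are different weekdays.
(Nov 9, 2072 is a Wednesday; Mar 31, 2073 is a Friday.)

No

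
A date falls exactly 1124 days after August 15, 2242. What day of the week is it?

Aug 15, 2242 is a Monday.
1124 mod 7 = 4, so 1124 days after a Monday is Monday + 4 = Friday.

Friday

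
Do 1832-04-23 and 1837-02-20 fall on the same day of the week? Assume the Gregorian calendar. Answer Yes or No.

From Apr 23, 1832 to Feb 20, 1837 is 1764 days.
1764 mod 7 = 0, so they are the same weekday.
(Apr 23, 1832 is a Monday; Feb 20, 1837 is a Monday.)

Yes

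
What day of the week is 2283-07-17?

Doomsday rule: the anchor day for the 2200s is Friday. For year 83: 83÷12 = 6 r 11, and 11÷4 = 2, so 6+11+2 = 19.
Friday + 19 ≡ Wednesday — that's 2283's doomsday.
In July the doomsday date is Jul 11.
Jul 17 is 6 days after Jul 11; 6 mod 7 = 6, so Wednesday + 6 = Tuesday.

Tuesday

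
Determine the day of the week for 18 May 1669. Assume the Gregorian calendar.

Saturday

Doomsday rule: the anchor day for the 1600s is Tuesday. For year 69: 69÷12 = 5 r 9, and 9÷4 = 2, so 5+9+2 = 16.
Tuesday + 16 ≡ Thursday — that's 1669's doomsday.
In May the doomsday date is May 9.
May 18 is 9 days after May 9; 9 mod 7 = 2, so Thursday + 2 = Saturday.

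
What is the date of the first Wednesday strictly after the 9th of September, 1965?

September 15, 1965

Sep 9, 1965 is a Thursday.
From Thursday to the next Wednesday is 6 days.
Sep 9, 1965 + 6 = Sep 15, 1965.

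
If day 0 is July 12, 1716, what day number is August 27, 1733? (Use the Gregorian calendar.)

6255

Jul 12, 1716 → Jul 12, 1717: 365 days.
Jul 12, 1717 → Jul 12, 1718: 365 days.
Jul 12, 1718 → Jul 12, 1719: 365 days.
Jul 12, 1719 → Jul 12, 1720: 366 days (Feb 29, 1720 is in that span).
Jul 12, 1720 → Jul 12, 1721: 365 days.
Jul 12, 1721 → Jul 12, 1722: 365 days.
Jul 12, 1722 → Jul 12, 1723: 365 days.
Jul 12, 1723 → Jul 12, 1724: 366 days (Feb 29, 1724 is in that span).
Jul 12, 1724 → Jul 12, 1725: 365 days.
Jul 12, 1725 → Jul 12, 1726: 365 days.
Jul 12, 1726 → Jul 12, 1727: 365 days.
Jul 12, 1727 → Jul 12, 1728: 366 days (Feb 29, 1728 is in that span).
Jul 12, 1728 → Jul 12, 1729: 365 days.
Jul 12, 1729 → Jul 12, 1730: 365 days.
Jul 12, 1730 → Jul 12, 1731: 365 days.
Jul 12, 1731 → Jul 12, 1732: 366 days (Feb 29, 1732 is in that span).
Jul 12, 1732 → Jul 12, 1733: 365 days.
Jul 12, 1733 → Aug 12, 1733: 31 days (July has 31).
Aug 12, 1733 → Aug 27, 1733: 15 days.
Total: 6255 days.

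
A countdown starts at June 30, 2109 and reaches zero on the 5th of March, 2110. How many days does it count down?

Jun 30, 2109 → Jul 30, 2109: 30 days (June has 30).
Jul 30, 2109 → Aug 30, 2109: 31 days (July has 31).
Aug 30, 2109 → Sep 30, 2109: 31 days (August has 31).
Sep 30, 2109 → Oct 30, 2109: 30 days (September has 30).
Oct 30, 2109 → Nov 30, 2109: 31 days (October has 31).
Nov 30, 2109 → Dec 30, 2109: 30 days (November has 30).
Dec 30, 2109 → Jan 30, 2110: 31 days (December has 31).
Jan 30, 2110 → Feb 28, 2110: 29 days (January has 31).
Feb 28, 2110 → Mar 5, 2110: 5 days.
Total: 248 days.

248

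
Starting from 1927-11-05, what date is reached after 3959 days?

September 7, 1938

+366 (one year; includes Feb 29, 1928) → Nov 5, 1928 (3593 left).
+365 (one year) → Nov 5, 1929 (3228 left).
+365 (one year) → Nov 5, 1930 (2863 left).
+365 (one year) → Nov 5, 1931 (2498 left).
+366 (one year; includes Feb 29, 1932) → Nov 5, 1932 (2132 left).
+365 (one year) → Nov 5, 1933 (1767 left).
+365 (one year) → Nov 5, 1934 (1402 left).
+365 (one year) → Nov 5, 1935 (1037 left).
+366 (one year; includes Feb 29, 1936) → Nov 5, 1936 (671 left).
+365 (one year) → Nov 5, 1937 (306 left).
Nov has 30 days: +26 → Dec 1, 1937 (280 left).
Dec has 31 days: +31 → Jan 1, 1938 (249 left).
Jan has 31 days: +31 → Feb 1, 1938 (218 left).
Feb has 28 days: +28 → Mar 1, 1938 (190 left).
Mar has 31 days: +31 → Apr 1, 1938 (159 left).
Apr has 30 days: +30 → May 1, 1938 (129 left).
May has 31 days: +31 → Jun 1, 1938 (98 left).
Jun has 30 days: +30 → Jul 1, 1938 (68 left).
Jul has 31 days: +31 → Aug 1, 1938 (37 left).
Aug has 31 days: +31 → Sep 1, 1938 (6 left).
+6 → Sep 7, 1938.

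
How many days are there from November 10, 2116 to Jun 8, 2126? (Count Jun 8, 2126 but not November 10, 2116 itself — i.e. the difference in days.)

3497

Nov 10, 2116 → Nov 10, 2117: 365 days.
Nov 10, 2117 → Nov 10, 2118: 365 days.
Nov 10, 2118 → Nov 10, 2119: 365 days.
Nov 10, 2119 → Nov 10, 2120: 366 days (Feb 29, 2120 is in that span).
Nov 10, 2120 → Nov 10, 2121: 365 days.
Nov 10, 2121 → Nov 10, 2122: 365 days.
Nov 10, 2122 → Nov 10, 2123: 365 days.
Nov 10, 2123 → Nov 10, 2124: 366 days (Feb 29, 2124 is in that span).
Nov 10, 2124 → Nov 10, 2125: 365 days.
Nov 10, 2125 → Dec 10, 2125: 30 days (November has 30).
Dec 10, 2125 → Jan 10, 2126: 31 days (December has 31).
Jan 10, 2126 → Feb 10, 2126: 31 days (January has 31).
Feb 10, 2126 → Mar 10, 2126: 28 days (February has 28).
Mar 10, 2126 → Apr 10, 2126: 31 days (March has 31).
Apr 10, 2126 → May 10, 2126: 30 days (April has 30).
May 10, 2126 → Jun 8, 2126: 29 days.
Total: 3497 days.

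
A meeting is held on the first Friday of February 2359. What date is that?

February 1, 2359 is a Sunday.
The first Friday is therefore February 6 (5 days later).

February 6, 2359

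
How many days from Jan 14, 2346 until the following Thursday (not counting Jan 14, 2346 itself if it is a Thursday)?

Jan 14, 2346 is a Monday.
From Monday to the next Thursday is 3 days.

3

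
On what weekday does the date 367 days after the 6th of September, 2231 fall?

Friday

Sep 6, 2231 is a Tuesday.
367 mod 7 = 3, so 367 days after a Tuesday is Tuesday + 3 = Friday.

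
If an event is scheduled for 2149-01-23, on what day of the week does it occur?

Doomsday rule: the anchor day for the 2100s is Sunday. For year 49: 49÷12 = 4 r 1, and 1÷4 = 0, so 4+1+0 = 5.
Sunday + 5 ≡ Friday — that's 2149's doomsday.
In January the doomsday date is Jan 3 (2149 is not a leap year).
Jan 23 is 20 days after Jan 3; 20 mod 7 = 6, so Friday + 6 = Thursday.

Thursday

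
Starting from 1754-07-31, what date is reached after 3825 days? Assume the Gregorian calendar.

January 19, 1765

+365 (one year) → Jul 31, 1755 (3460 left).
+366 (one year; includes Feb 29, 1756) → Jul 31, 1756 (3094 left).
+365 (one year) → Jul 31, 1757 (2729 left).
+365 (one year) → Jul 31, 1758 (2364 left).
+365 (one year) → Jul 31, 1759 (1999 left).
+366 (one year; includes Feb 29, 1760) → Jul 31, 1760 (1633 left).
+365 (one year) → Jul 31, 1761 (1268 left).
+365 (one year) → Jul 31, 1762 (903 left).
+365 (one year) → Jul 31, 1763 (538 left).
+366 (one year; includes Feb 29, 1764) → Jul 31, 1764 (172 left).
Jul has 31 days: +1 → Aug 1, 1764 (171 left).
Aug has 31 days: +31 → Sep 1, 1764 (140 left).
Sep has 30 days: +30 → Oct 1, 1764 (110 left).
Oct has 31 days: +31 → Nov 1, 1764 (79 left).
Nov has 30 days: +30 → Dec 1, 1764 (49 left).
Dec has 31 days: +31 → Jan 1, 1765 (18 left).
+18 → Jan 19, 1765.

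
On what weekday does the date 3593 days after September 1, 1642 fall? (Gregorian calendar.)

Sep 1, 1642 is a Monday.
3593 mod 7 = 2, so 3593 days after a Monday is Monday + 2 = Wednesday.

Wednesday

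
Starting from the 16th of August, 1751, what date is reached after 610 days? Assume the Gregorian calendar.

+366 (one year; includes Feb 29, 1752) → Aug 16, 1752 (244 left).
Aug has 31 days: +16 → Sep 1, 1752 (228 left).
Sep has 30 days: +30 → Oct 1, 1752 (198 left).
Oct has 31 days: +31 → Nov 1, 1752 (167 left).
Nov has 30 days: +30 → Dec 1, 1752 (137 left).
Dec has 31 days: +31 → Jan 1, 1753 (106 left).
Jan has 31 days: +31 → Feb 1, 1753 (75 left).
Feb has 28 days: +28 → Mar 1, 1753 (47 left).
Mar has 31 days: +31 → Apr 1, 1753 (16 left).
+16 → Apr 17, 1753.

April 17, 1753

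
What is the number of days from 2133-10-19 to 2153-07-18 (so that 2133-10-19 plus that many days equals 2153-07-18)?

Oct 19, 2133 → Oct 19, 2134: 365 days.
Oct 19, 2134 → Oct 19, 2135: 365 days.
Oct 19, 2135 → Oct 19, 2136: 366 days (Feb 29, 2136 is in that span).
Oct 19, 2136 → Oct 19, 2137: 365 days.
Oct 19, 2137 → Oct 19, 2138: 365 days.
Oct 19, 2138 → Oct 19, 2139: 365 days.
Oct 19, 2139 → Oct 19, 2140: 366 days (Feb 29, 2140 is in that span).
Oct 19, 2140 → Oct 19, 2141: 365 days.
Oct 19, 2141 → Oct 19, 2142: 365 days.
Oct 19, 2142 → Oct 19, 2143: 365 days.
Oct 19, 2143 → Oct 19, 2144: 366 days (Feb 29, 2144 is in that span).
Oct 19, 2144 → Oct 19, 2145: 365 days.
Oct 19, 2145 → Oct 19, 2146: 365 days.
Oct 19, 2146 → Oct 19, 2147: 365 days.
Oct 19, 2147 → Oct 19, 2148: 366 days (Feb 29, 2148 is in that span).
Oct 19, 2148 → Oct 19, 2149: 365 days.
Oct 19, 2149 → Oct 19, 2150: 365 days.
Oct 19, 2150 → Oct 19, 2151: 365 days.
Oct 19, 2151 → Oct 19, 2152: 366 days (Feb 29, 2152 is in that span).
Oct 19, 2152 → Nov 19, 2152: 31 days (October has 31).
Nov 19, 2152 → Dec 19, 2152: 30 days (November has 30).
Dec 19, 2152 → Jan 19, 2153: 31 days (December has 31).
Jan 19, 2153 → Feb 19, 2153: 31 days (January has 31).
Feb 19, 2153 → Mar 19, 2153: 28 days (February has 28).
Mar 19, 2153 → Apr 19, 2153: 31 days (March has 31).
Apr 19, 2153 → May 19, 2153: 30 days (April has 30).
May 19, 2153 → Jun 19, 2153: 31 days (May has 31).
Jun 19, 2153 → Jul 18, 2153: 29 days.
Total: 7212 days.

7212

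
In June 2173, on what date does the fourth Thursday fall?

June 1, 2173 is a Tuesday.
The first Thursday is therefore June 3 (2 days later).
The fourth Thursday is 3 + 3×7 = June 24.

June 24, 2173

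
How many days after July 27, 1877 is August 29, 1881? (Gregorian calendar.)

1494

Jul 27, 1877 → Jul 27, 1878: 365 days.
Jul 27, 1878 → Jul 27, 1879: 365 days.
Jul 27, 1879 → Jul 27, 1880: 366 days (Feb 29, 1880 is in that span).
Jul 27, 1880 → Aug 27, 1880: 31 days (July has 31).
Aug 27, 1880 → Sep 27, 1880: 31 days (August has 31).
Sep 27, 1880 → Oct 27, 1880: 30 days (September has 30).
Oct 27, 1880 → Nov 27, 1880: 31 days (October has 31).
Nov 27, 1880 → Dec 27, 1880: 30 days (November has 30).
Dec 27, 1880 → Jan 27, 1881: 31 days (December has 31).
Jan 27, 1881 → Feb 27, 1881: 31 days (January has 31).
Feb 27, 1881 → Mar 27, 1881: 28 days (February has 28).
Mar 27, 1881 → Apr 27, 1881: 31 days (March has 31).
Apr 27, 1881 → May 27, 1881: 30 days (April has 30).
May 27, 1881 → Jun 27, 1881: 31 days (May has 31).
Jun 27, 1881 → Jul 27, 1881: 30 days (June has 30).
Jul 27, 1881 → Aug 27, 1881: 31 days (July has 31).
Aug 27, 1881 → Aug 29, 1881: 2 days.
Total: 1494 days.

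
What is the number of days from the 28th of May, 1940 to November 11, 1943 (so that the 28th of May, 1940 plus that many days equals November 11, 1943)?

May 28, 1940 → May 28, 1941: 365 days.
May 28, 1941 → May 28, 1942: 365 days.
May 28, 1942 → May 28, 1943: 365 days.
May 28, 1943 → Jun 28, 1943: 31 days (May has 31).
Jun 28, 1943 → Jul 28, 1943: 30 days (June has 30).
Jul 28, 1943 → Aug 28, 1943: 31 days (July has 31).
Aug 28, 1943 → Sep 28, 1943: 31 days (August has 31).
Sep 28, 1943 → Oct 28, 1943: 30 days (September has 30).
Oct 28, 1943 → Nov 11, 1943: 14 days.
Total: 1262 days.

1262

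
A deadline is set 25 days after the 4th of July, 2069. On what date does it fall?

July 29, 2069

+25 → Jul 29, 2069.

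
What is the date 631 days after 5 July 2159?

March 27, 2161

+366 (one year; includes Feb 29, 2160) → Jul 5, 2160 (265 left).
Jul has 31 days: +27 → Aug 1, 2160 (238 left).
Aug has 31 days: +31 → Sep 1, 2160 (207 left).
Sep has 30 days: +30 → Oct 1, 2160 (177 left).
Oct has 31 days: +31 → Nov 1, 2160 (146 left).
Nov has 30 days: +30 → Dec 1, 2160 (116 left).
Dec has 31 days: +31 → Jan 1, 2161 (85 left).
Jan has 31 days: +31 → Feb 1, 2161 (54 left).
Feb has 28 days: +28 → Mar 1, 2161 (26 left).
+26 → Mar 27, 2161.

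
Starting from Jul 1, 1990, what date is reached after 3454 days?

+365 (one year) → Jul 1, 1991 (3089 left).
+366 (one year; includes Feb 29, 1992) → Jul 1, 1992 (2723 left).
+365 (one year) → Jul 1, 1993 (2358 left).
+365 (one year) → Jul 1, 1994 (1993 left).
+365 (one year) → Jul 1, 1995 (1628 left).
+366 (one year; includes Feb 29, 1996) → Jul 1, 1996 (1262 left).
+365 (one year) → Jul 1, 1997 (897 left).
+365 (one year) → Jul 1, 1998 (532 left).
+365 (one year) → Jul 1, 1999 (167 left).
Jul has 31 days: +31 → Aug 1, 1999 (136 left).
Aug has 31 days: +31 → Sep 1, 1999 (105 left).
Sep has 30 days: +30 → Oct 1, 1999 (75 left).
Oct has 31 days: +31 → Nov 1, 1999 (44 left).
Nov has 30 days: +30 → Dec 1, 1999 (14 left).
+14 → Dec 15, 1999.

December 15, 1999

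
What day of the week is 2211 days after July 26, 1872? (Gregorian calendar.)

First find the weekday of Jul 26, 1872. Doomsday rule: the anchor day for the 1800s is Friday. For year 72: 72÷12 = 6 r 0, and 0÷4 = 0, so 6+0+0 = 6.
Friday + 6 ≡ Thursday — that's 1872's doomsday.
In July the doomsday date is Jul 11.
Jul 26 is 15 days after Jul 11; 15 mod 7 = 1, so Thursday + 1 = Friday.
2211 mod 7 = 6, so 2211 days after a Friday is Friday + 6 = Thursday.

Thursday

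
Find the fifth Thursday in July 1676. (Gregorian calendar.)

July 1, 1676 is a Wednesday.
The first Thursday is therefore July 2 (1 days later).
The fifth Thursday is 2 + 4×7 = July 30.

July 30, 1676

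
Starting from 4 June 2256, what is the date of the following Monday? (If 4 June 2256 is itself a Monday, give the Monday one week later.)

Jun 4, 2256 is a Wednesday.
From Wednesday to the next Monday is 5 days.
Jun 4, 2256 + 5 = Jun 9, 2256.

June 9, 2256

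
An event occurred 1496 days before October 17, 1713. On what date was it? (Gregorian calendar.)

September 12, 1709

−365 (one year) → Oct 17, 1712 (1131 left).
−366 (one year; includes Feb 29, 1712) → Oct 17, 1711 (765 left).
−365 (one year) → Oct 17, 1710 (400 left).
−17 → Sep 30, 1710 (end of Sep, 30 days; 383 left).
−30 → Aug 31, 1710 (end of Aug, 31 days; 353 left).
−31 → Jul 31, 1710 (end of Jul, 31 days; 322 left).
−31 → Jun 30, 1710 (end of Jun, 30 days; 291 left).
−30 → May 31, 1710 (end of May, 31 days; 261 left).
−31 → Apr 30, 1710 (end of Apr, 30 days; 230 left).
−30 → Mar 31, 1710 (end of Mar, 31 days; 200 left).
−31 → Feb 28, 1710 (end of Feb, 28 days; 169 left).
−28 → Jan 31, 1710 (end of Jan, 31 days; 141 left).
−31 → Dec 31, 1709 (end of Dec, 31 days; 110 left).
−31 → Nov 30, 1709 (end of Nov, 30 days; 79 left).
−30 → Oct 31, 1709 (end of Oct, 31 days; 49 left).
−31 → Sep 30, 1709 (end of Sep, 30 days; 18 left).
−18 → Sep 12, 1709.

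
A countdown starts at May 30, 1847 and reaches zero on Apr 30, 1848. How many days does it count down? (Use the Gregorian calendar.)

May 30, 1847 → Jun 30, 1847: 31 days (May has 31).
Jun 30, 1847 → Jul 30, 1847: 30 days (June has 30).
Jul 30, 1847 → Aug 30, 1847: 31 days (July has 31).
Aug 30, 1847 → Sep 30, 1847: 31 days (August has 31).
Sep 30, 1847 → Oct 30, 1847: 30 days (September has 30).
Oct 30, 1847 → Nov 30, 1847: 31 days (October has 31).
Nov 30, 1847 → Dec 30, 1847: 30 days (November has 30).
Dec 30, 1847 → Jan 30, 1848: 31 days (December has 31).
Jan 30, 1848 → Feb 29, 1848: 30 days (January has 31).
Feb 29, 1848 → Mar 29, 1848: 29 days (February has 29).
Mar 29, 1848 → Apr 29, 1848: 31 days (March has 31).
Apr 29, 1848 → Apr 30, 1848: 1 days.
Total: 336 days.

336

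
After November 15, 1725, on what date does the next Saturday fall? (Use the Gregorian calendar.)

November 17, 1725

Nov 15, 1725 is a Thursday.
From Thursday to the next Saturday is 2 days.
Nov 15, 1725 + 2 = Nov 17, 1725.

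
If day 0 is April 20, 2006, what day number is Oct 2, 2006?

Apr 20, 2006 → May 20, 2006: 30 days (April has 30).
May 20, 2006 → Jun 20, 2006: 31 days (May has 31).
Jun 20, 2006 → Jul 20, 2006: 30 days (June has 30).
Jul 20, 2006 → Aug 20, 2006: 31 days (July has 31).
Aug 20, 2006 → Sep 20, 2006: 31 days (August has 31).
Sep 20, 2006 → Oct 2, 2006: 12 days.
Total: 165 days.

165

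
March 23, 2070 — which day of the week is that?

Sunday

Doomsday rule: the anchor day for the 2000s is Tuesday. For year 70: 70÷12 = 5 r 10, and 10÷4 = 2, so 5+10+2 = 17.
Tuesday + 17 ≡ Friday — that's 2070's doomsday.
In March the doomsday date is Mar 14.
Mar 23 is 9 days after Mar 14; 9 mod 7 = 2, so Friday + 2 = Sunday.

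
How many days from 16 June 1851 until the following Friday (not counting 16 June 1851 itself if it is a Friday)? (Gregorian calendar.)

Jun 16, 1851 is a Monday.
From Monday to the next Friday is 4 days.

4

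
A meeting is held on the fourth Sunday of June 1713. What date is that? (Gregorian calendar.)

June 25, 1713

June 1, 1713 is a Thursday.
The first Sunday is therefore June 4 (3 days later).
The fourth Sunday is 4 + 3×7 = June 25.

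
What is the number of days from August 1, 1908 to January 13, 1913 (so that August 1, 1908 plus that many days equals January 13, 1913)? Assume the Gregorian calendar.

Aug 1, 1908 → Aug 1, 1909: 365 days.
Aug 1, 1909 → Aug 1, 1910: 365 days.
Aug 1, 1910 → Aug 1, 1911: 365 days.
Aug 1, 1911 → Aug 1, 1912: 366 days (Feb 29, 1912 is in that span).
Aug 1, 1912 → Sep 1, 1912: 31 days (August has 31).
Sep 1, 1912 → Oct 1, 1912: 30 days (September has 30).
Oct 1, 1912 → Nov 1, 1912: 31 days (October has 31).
Nov 1, 1912 → Dec 1, 1912: 30 days (November has 30).
Dec 1, 1912 → Jan 1, 1913: 31 days (December has 31).
Jan 1, 1913 → Jan 13, 1913: 12 days.
Total: 1626 days.

1626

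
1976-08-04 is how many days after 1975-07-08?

Jul 8, 1975 → Aug 8, 1975: 31 days (July has 31).
Aug 8, 1975 → Sep 8, 1975: 31 days (August has 31).
Sep 8, 1975 → Oct 8, 1975: 30 days (September has 30).
Oct 8, 1975 → Nov 8, 1975: 31 days (October has 31).
Nov 8, 1975 → Dec 8, 1975: 30 days (November has 30).
Dec 8, 1975 → Jan 8, 1976: 31 days (December has 31).
Jan 8, 1976 → Feb 8, 1976: 31 days (January has 31).
Feb 8, 1976 → Mar 8, 1976: 29 days (February has 29).
Mar 8, 1976 → Apr 8, 1976: 31 days (March has 31).
Apr 8, 1976 → May 8, 1976: 30 days (April has 30).
May 8, 1976 → Jun 8, 1976: 31 days (May has 31).
Jun 8, 1976 → Jul 8, 1976: 30 days (June has 30).
Jul 8, 1976 → Aug 4, 1976: 27 days.
Total: 393 days.

393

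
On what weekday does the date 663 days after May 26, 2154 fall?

First find the weekday of May 26, 2154. Doomsday rule: the anchor day for the 2100s is Sunday. For year 54: 54÷12 = 4 r 6, and 6÷4 = 1, so 4+6+1 = 11.
Sunday + 11 ≡ Thursday — that's 2154's doomsday.
In May the doomsday date is May 9.
May 26 is 17 days after May 9; 17 mod 7 = 3, so Thursday + 3 = Sunday.
663 mod 7 = 5, so 663 days after a Sunday is Sunday + 5 = Friday.

Friday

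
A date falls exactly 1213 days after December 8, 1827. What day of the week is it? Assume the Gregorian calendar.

First find the weekday of Dec 8, 1827. Doomsday rule: the anchor day for the 1800s is Friday. For year 27: 27÷12 = 2 r 3, and 3÷4 = 0, so 2+3+0 = 5.
Friday + 5 ≡ Wednesday — that's 1827's doomsday.
In December the doomsday date is Dec 12.
Dec 8 is 4 days before Dec 12; 4 mod 7 = 4, so Wednesday − 4 = Saturday.
1213 mod 7 = 2, so 1213 days after a Saturday is Saturday + 2 = Monday.

Monday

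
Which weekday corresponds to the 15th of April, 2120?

January 1, 2120 is a Monday.
Jan 1, 2120 → Feb 1, 2120: 31 days (January has 31).
Feb 1, 2120 → Mar 1, 2120: 29 days (February has 29).
Mar 1, 2120 → Apr 1, 2120: 31 days (March has 31).
Apr 1, 2120 → Apr 15, 2120: 14 days.
Total: 105 days.
105 mod 7 = 0, so Monday + 0 = Monday.

Monday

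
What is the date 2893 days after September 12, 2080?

August 14, 2088

+365 (one year) → Sep 12, 2081 (2528 left).
+365 (one year) → Sep 12, 2082 (2163 left).
+365 (one year) → Sep 12, 2083 (1798 left).
+366 (one year; includes Feb 29, 2084) → Sep 12, 2084 (1432 left).
+365 (one year) → Sep 12, 2085 (1067 left).
+365 (one year) → Sep 12, 2086 (702 left).
+365 (one year) → Sep 12, 2087 (337 left).
Sep has 30 days: +19 → Oct 1, 2087 (318 left).
Oct has 31 days: +31 → Nov 1, 2087 (287 left).
Nov has 30 days: +30 → Dec 1, 2087 (257 left).
Dec has 31 days: +31 → Jan 1, 2088 (226 left).
Jan has 31 days: +31 → Feb 1, 2088 (195 left).
Feb has 29 days: +29 → Mar 1, 2088 (166 left).
Mar has 31 days: +31 → Apr 1, 2088 (135 left).
Apr has 30 days: +30 → May 1, 2088 (105 left).
May has 31 days: +31 → Jun 1, 2088 (74 left).
Jun has 30 days: +30 → Jul 1, 2088 (44 left).
Jul has 31 days: +31 → Aug 1, 2088 (13 left).
+13 → Aug 14, 2088.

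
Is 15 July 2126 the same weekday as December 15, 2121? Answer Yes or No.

Yes

From Dec 15, 2121 to Jul 15, 2126 is 1673 days.
1673 mod 7 = 0, so they are the same weekday.
(Dec 15, 2121 is a Monday; Jul 15, 2126 is a Monday.)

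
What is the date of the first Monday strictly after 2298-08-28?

August 29, 2298

Aug 28, 2298 is a Sunday.
From Sunday to the next Monday is 1 day.
Aug 28, 2298 + 1 = Aug 29, 2298.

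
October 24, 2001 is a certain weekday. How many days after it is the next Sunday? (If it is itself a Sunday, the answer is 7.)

4

Oct 24, 2001 is a Wednesday.
From Wednesday to the next Sunday is 4 days.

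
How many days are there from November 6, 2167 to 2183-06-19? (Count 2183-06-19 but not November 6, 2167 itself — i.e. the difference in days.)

Nov 6, 2167 → Nov 6, 2168: 366 days (Feb 29, 2168 is in that span).
Nov 6, 2168 → Nov 6, 2169: 365 days.
Nov 6, 2169 → Nov 6, 2170: 365 days.
Nov 6, 2170 → Nov 6, 2171: 365 days.
Nov 6, 2171 → Nov 6, 2172: 366 days (Feb 29, 2172 is in that span).
Nov 6, 2172 → Nov 6, 2173: 365 days.
Nov 6, 2173 → Nov 6, 2174: 365 days.
Nov 6, 2174 → Nov 6, 2175: 365 days.
Nov 6, 2175 → Nov 6, 2176: 366 days (Feb 29, 2176 is in that span).
Nov 6, 2176 → Nov 6, 2177: 365 days.
Nov 6, 2177 → Nov 6, 2178: 365 days.
Nov 6, 2178 → Nov 6, 2179: 365 days.
Nov 6, 2179 → Nov 6, 2180: 366 days (Feb 29, 2180 is in that span).
Nov 6, 2180 → Nov 6, 2181: 365 days.
Nov 6, 2181 → Nov 6, 2182: 365 days.
Nov 6, 2182 → Dec 6, 2182: 30 days (November has 30).
Dec 6, 2182 → Jan 6, 2183: 31 days (December has 31).
Jan 6, 2183 → Feb 6, 2183: 31 days (January has 31).
Feb 6, 2183 → Mar 6, 2183: 28 days (February has 28).
Mar 6, 2183 → Apr 6, 2183: 31 days (March has 31).
Apr 6, 2183 → May 6, 2183: 30 days (April has 30).
May 6, 2183 → Jun 6, 2183: 31 days (May has 31).
Jun 6, 2183 → Jun 19, 2183: 13 days.
Total: 5704 days.

5704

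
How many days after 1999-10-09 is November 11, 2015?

Oct 9, 1999 → Oct 9, 2000: 366 days (Feb 29, 2000 is in that span).
Oct 9, 2000 → Oct 9, 2001: 365 days.
Oct 9, 2001 → Oct 9, 2002: 365 days.
Oct 9, 2002 → Oct 9, 2003: 365 days.
Oct 9, 2003 → Oct 9, 2004: 366 days (Feb 29, 2004 is in that span).
Oct 9, 2004 → Oct 9, 2005: 365 days.
Oct 9, 2005 → Oct 9, 2006: 365 days.
Oct 9, 2006 → Oct 9, 2007: 365 days.
Oct 9, 2007 → Oct 9, 2008: 366 days (Feb 29, 2008 is in that span).
Oct 9, 2008 → Oct 9, 2009: 365 days.
Oct 9, 2009 → Oct 9, 2010: 365 days.
Oct 9, 2010 → Oct 9, 2011: 365 days.
Oct 9, 2011 → Oct 9, 2012: 366 days (Feb 29, 2012 is in that span).
Oct 9, 2012 → Oct 9, 2013: 365 days.
Oct 9, 2013 → Oct 9, 2014: 365 days.
Oct 9, 2014 → Nov 9, 2014: 31 days (October has 31).
Nov 9, 2014 → Dec 9, 2014: 30 days (November has 30).
Dec 9, 2014 → Jan 9, 2015: 31 days (December has 31).
Jan 9, 2015 → Feb 9, 2015: 31 days (January has 31).
Feb 9, 2015 → Mar 9, 2015: 28 days (February has 28).
Mar 9, 2015 → Apr 9, 2015: 31 days (March has 31).
Apr 9, 2015 → May 9, 2015: 30 days (April has 30).
May 9, 2015 → Jun 9, 2015: 31 days (May has 31).
Jun 9, 2015 → Jul 9, 2015: 30 days (June has 30).
Jul 9, 2015 → Aug 9, 2015: 31 days (July has 31).
Aug 9, 2015 → Sep 9, 2015: 31 days (August has 31).
Sep 9, 2015 → Oct 9, 2015: 30 days (September has 30).
Oct 9, 2015 → Nov 9, 2015: 31 days (October has 31).
Nov 9, 2015 → Nov 11, 2015: 2 days.
Total: 5877 days.

5877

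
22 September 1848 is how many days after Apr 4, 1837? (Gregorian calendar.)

4189

Apr 4, 1837 → Apr 4, 1838: 365 days.
Apr 4, 1838 → Apr 4, 1839: 365 days.
Apr 4, 1839 → Apr 4, 1840: 366 days (Feb 29, 1840 is in that span).
Apr 4, 1840 → Apr 4, 1841: 365 days.
Apr 4, 1841 → Apr 4, 1842: 365 days.
Apr 4, 1842 → Apr 4, 1843: 365 days.
Apr 4, 1843 → Apr 4, 1844: 366 days (Feb 29, 1844 is in that span).
Apr 4, 1844 → Apr 4, 1845: 365 days.
Apr 4, 1845 → Apr 4, 1846: 365 days.
Apr 4, 1846 → Apr 4, 1847: 365 days.
Apr 4, 1847 → Apr 4, 1848: 366 days (Feb 29, 1848 is in that span).
Apr 4, 1848 → May 4, 1848: 30 days (April has 30).
May 4, 1848 → Jun 4, 1848: 31 days (May has 31).
Jun 4, 1848 → Jul 4, 1848: 30 days (June has 30).
Jul 4, 1848 → Aug 4, 1848: 31 days (July has 31).
Aug 4, 1848 → Sep 4, 1848: 31 days (August has 31).
Sep 4, 1848 → Sep 22, 1848: 18 days.
Total: 4189 days.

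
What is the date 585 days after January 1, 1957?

+365 (one year) → Jan 1, 1958 (220 left).
Jan has 31 days: +31 → Feb 1, 1958 (189 left).
Feb has 28 days: +28 → Mar 1, 1958 (161 left).
Mar has 31 days: +31 → Apr 1, 1958 (130 left).
Apr has 30 days: +30 → May 1, 1958 (100 left).
May has 31 days: +31 → Jun 1, 1958 (69 left).
Jun has 30 days: +30 → Jul 1, 1958 (39 left).
Jul has 31 days: +31 → Aug 1, 1958 (8 left).
+8 → Aug 9, 1958.

August 9, 1958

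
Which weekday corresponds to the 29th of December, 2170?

Saturday

January 1, 2170 is a Monday.
Jan 1, 2170 → Feb 1, 2170: 31 days (January has 31).
Feb 1, 2170 → Mar 1, 2170: 28 days (February has 28).
Mar 1, 2170 → Apr 1, 2170: 31 days (March has 31).
Apr 1, 2170 → May 1, 2170: 30 days (April has 30).
May 1, 2170 → Jun 1, 2170: 31 days (May has 31).
Jun 1, 2170 → Jul 1, 2170: 30 days (June has 30).
Jul 1, 2170 → Aug 1, 2170: 31 days (July has 31).
Aug 1, 2170 → Sep 1, 2170: 31 days (August has 31).
Sep 1, 2170 → Oct 1, 2170: 30 days (September has 30).
Oct 1, 2170 → Nov 1, 2170: 31 days (October has 31).
Nov 1, 2170 → Dec 1, 2170: 30 days (November has 30).
Dec 1, 2170 → Dec 29, 2170: 28 days.
Total: 362 days.
362 mod 7 = 5, so Monday + 5 = Saturday.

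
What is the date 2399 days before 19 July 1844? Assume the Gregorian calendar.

December 24, 1837

−366 (one year; includes Feb 29, 1844) → Jul 19, 1843 (2033 left).
−365 (one year) → Jul 19, 1842 (1668 left).
−365 (one year) → Jul 19, 1841 (1303 left).
−365 (one year) → Jul 19, 1840 (938 left).
−366 (one year; includes Feb 29, 1840) → Jul 19, 1839 (572 left).
−365 (one year) → Jul 19, 1838 (207 left).
−19 → Jun 30, 1838 (end of Jun, 30 days; 188 left).
−30 → May 31, 1838 (end of May, 31 days; 158 left).
−31 → Apr 30, 1838 (end of Apr, 30 days; 127 left).
−30 → Mar 31, 1838 (end of Mar, 31 days; 97 left).
−31 → Feb 28, 1838 (end of Feb, 28 days; 66 left).
−28 → Jan 31, 1838 (end of Jan, 31 days; 38 left).
−31 → Dec 31, 1837 (end of Dec, 31 days; 7 left).
−7 → Dec 24, 1837.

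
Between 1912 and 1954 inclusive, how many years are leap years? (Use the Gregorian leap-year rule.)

Multiples of 4 in [1912,1954]: 11.
Of those, multiples of 100: 0 (not leap unless ÷400).
Multiples of 400: 0.
Leap years = 11 − 0 + 0 = 11.

11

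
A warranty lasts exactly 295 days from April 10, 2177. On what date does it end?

Apr has 30 days: +21 → May 1, 2177 (274 left).
May has 31 days: +31 → Jun 1, 2177 (243 left).
Jun has 30 days: +30 → Jul 1, 2177 (213 left).
Jul has 31 days: +31 → Aug 1, 2177 (182 left).
Aug has 31 days: +31 → Sep 1, 2177 (151 left).
Sep has 30 days: +30 → Oct 1, 2177 (121 left).
Oct has 31 days: +31 → Nov 1, 2177 (90 left).
Nov has 30 days: +30 → Dec 1, 2177 (60 left).
Dec has 31 days: +31 → Jan 1, 2178 (29 left).
+29 → Jan 30, 2178.

January 30, 2178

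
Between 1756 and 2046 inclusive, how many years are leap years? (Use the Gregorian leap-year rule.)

71

Multiples of 4 in [1756,2046]: 73.
Of those, multiples of 100: 3 (not leap unless ÷400).
Multiples of 400: 1.
Leap years = 73 − 3 + 1 = 71.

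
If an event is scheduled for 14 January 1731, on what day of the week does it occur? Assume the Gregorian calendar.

Doomsday rule: the anchor day for the 1700s is Sunday. For year 31: 31÷12 = 2 r 7, and 7÷4 = 1, so 2+7+1 = 10.
Sunday + 10 ≡ Wednesday — that's 1731's doomsday.
In January the doomsday date is Jan 3 (1731 is not a leap year).
Jan 14 is 11 days after Jan 3; 11 mod 7 = 4, so Wednesday + 4 = Sunday.

Sunday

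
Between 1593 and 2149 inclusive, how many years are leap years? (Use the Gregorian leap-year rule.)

Multiples of 4 in [1593,2149]: 139.
Of those, multiples of 100: 6 (not leap unless ÷400).
Multiples of 400: 2.
Leap years = 139 − 6 + 2 = 135.

135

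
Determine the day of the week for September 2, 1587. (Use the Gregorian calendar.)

Wednesday

Doomsday rule: the anchor day for the 1500s is Wednesday. For year 87: 87÷12 = 7 r 3, and 3÷4 = 0, so 7+3+0 = 10.
Wednesday + 10 ≡ Saturday — that's 1587's doomsday.
In September the doomsday date is Sep 5.
Sep 2 is 3 days before Sep 5; 3 mod 7 = 3, so Saturday − 3 = Wednesday.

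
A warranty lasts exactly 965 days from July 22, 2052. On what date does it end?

March 14, 2055

+365 (one year) → Jul 22, 2053 (600 left).
+365 (one year) → Jul 22, 2054 (235 left).
Jul has 31 days: +10 → Aug 1, 2054 (225 left).
Aug has 31 days: +31 → Sep 1, 2054 (194 left).
Sep has 30 days: +30 → Oct 1, 2054 (164 left).
Oct has 31 days: +31 → Nov 1, 2054 (133 left).
Nov has 30 days: +30 → Dec 1, 2054 (103 left).
Dec has 31 days: +31 → Jan 1, 2055 (72 left).
Jan has 31 days: +31 → Feb 1, 2055 (41 left).
Feb has 28 days: +28 → Mar 1, 2055 (13 left).
+13 → Mar 14, 2055.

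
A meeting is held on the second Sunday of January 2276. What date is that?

January 1, 2276 is a Saturday.
The first Sunday is therefore January 2 (1 days later).
The second Sunday is 2 + 1×7 = January 9.

January 9, 2276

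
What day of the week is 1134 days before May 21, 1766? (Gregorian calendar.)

May 21, 1766 is a Wednesday.
1134 mod 7 = 0, so 1134 days before a Wednesday is Wednesday − 0 = Wednesday.

Wednesday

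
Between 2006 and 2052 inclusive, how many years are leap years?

12

Multiples of 4 in [2006,2052]: 12.
Of those, multiples of 100: 0 (not leap unless ÷400).
Multiples of 400: 0.
Leap years = 12 − 0 + 0 = 12.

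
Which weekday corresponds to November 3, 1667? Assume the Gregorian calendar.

Doomsday rule: the anchor day for the 1600s is Tuesday. For year 67: 67÷12 = 5 r 7, and 7÷4 = 1, so 5+7+1 = 13.
Tuesday + 13 ≡ Monday — that's 1667's doomsday.
In November the doomsday date is Nov 7.
Nov 3 is 4 days before Nov 7; 4 mod 7 = 4, so Monday − 4 = Thursday.

Thursday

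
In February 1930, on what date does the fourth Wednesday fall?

February 26, 1930

February 1, 1930 is a Saturday.
The first Wednesday is therefore February 5 (4 days later).
The fourth Wednesday is 5 + 3×7 = February 26.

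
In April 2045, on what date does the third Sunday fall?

April 1, 2045 is a Saturday.
The first Sunday is therefore April 2 (1 days later).
The third Sunday is 2 + 2×7 = April 16.

April 16, 2045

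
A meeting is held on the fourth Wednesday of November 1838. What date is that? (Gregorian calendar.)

November 1, 1838 is a Thursday.
The first Wednesday is therefore November 7 (6 days later).
The fourth Wednesday is 7 + 3×7 = November 28.

November 28, 1838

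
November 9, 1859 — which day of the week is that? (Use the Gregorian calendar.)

Doomsday rule: the anchor day for the 1800s is Friday. For year 59: 59÷12 = 4 r 11, and 11÷4 = 2, so 4+11+2 = 17.
Friday + 17 ≡ Monday — that's 1859's doomsday.
In November the doomsday date is Nov 7.
Nov 9 is 2 days after Nov 7; 2 mod 7 = 2, so Monday + 2 = Wednesday.

Wednesday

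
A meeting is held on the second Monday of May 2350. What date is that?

May 8, 2350

May 1, 2350 is a Monday.
The first Monday is therefore May 1 (same day).
The second Monday is 1 + 1×7 = May 8.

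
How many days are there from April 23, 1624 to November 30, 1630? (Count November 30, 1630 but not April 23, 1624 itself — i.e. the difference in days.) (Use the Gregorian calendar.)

Apr 23, 1624 → Apr 23, 1625: 365 days.
Apr 23, 1625 → Apr 23, 1626: 365 days.
Apr 23, 1626 → Apr 23, 1627: 365 days.
Apr 23, 1627 → Apr 23, 1628: 366 days (Feb 29, 1628 is in that span).
Apr 23, 1628 → Apr 23, 1629: 365 days.
Apr 23, 1629 → Apr 23, 1630: 365 days.
Apr 23, 1630 → May 23, 1630: 30 days (April has 30).
May 23, 1630 → Jun 23, 1630: 31 days (May has 31).
Jun 23, 1630 → Jul 23, 1630: 30 days (June has 30).
Jul 23, 1630 → Aug 23, 1630: 31 days (July has 31).
Aug 23, 1630 → Sep 23, 1630: 31 days (August has 31).
Sep 23, 1630 → Oct 23, 1630: 30 days (September has 30).
Oct 23, 1630 → Nov 23, 1630: 31 days (October has 31).
Nov 23, 1630 → Nov 30, 1630: 7 days.
Total: 2412 days.

2412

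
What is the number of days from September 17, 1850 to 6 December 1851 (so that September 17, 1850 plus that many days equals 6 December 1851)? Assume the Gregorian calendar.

445

Sep 17, 1850 → Sep 17, 1851: 365 days.
Sep 17, 1851 → Oct 17, 1851: 30 days (September has 30).
Oct 17, 1851 → Nov 17, 1851: 31 days (October has 31).
Nov 17, 1851 → Dec 6, 1851: 19 days.
Total: 445 days.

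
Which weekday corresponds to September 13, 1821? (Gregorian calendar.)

January 1, 1821 is a Monday.
Jan 1, 1821 → Feb 1, 1821: 31 days (January has 31).
Feb 1, 1821 → Mar 1, 1821: 28 days (February has 28).
Mar 1, 1821 → Apr 1, 1821: 31 days (March has 31).
Apr 1, 1821 → May 1, 1821: 30 days (April has 30).
May 1, 1821 → Jun 1, 1821: 31 days (May has 31).
Jun 1, 1821 → Jul 1, 1821: 30 days (June has 30).
Jul 1, 1821 → Aug 1, 1821: 31 days (July has 31).
Aug 1, 1821 → Sep 1, 1821: 31 days (August has 31).
Sep 1, 1821 → Sep 13, 1821: 12 days.
Total: 255 days.
255 mod 7 = 3, so Monday + 3 = Thursday.

Thursday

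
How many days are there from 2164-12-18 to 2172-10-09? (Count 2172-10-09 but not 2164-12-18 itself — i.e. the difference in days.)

2852

Dec 18, 2164 → Dec 18, 2165: 365 days.
Dec 18, 2165 → Dec 18, 2166: 365 days.
Dec 18, 2166 → Dec 18, 2167: 365 days.
Dec 18, 2167 → Dec 18, 2168: 366 days (Feb 29, 2168 is in that span).
Dec 18, 2168 → Dec 18, 2169: 365 days.
Dec 18, 2169 → Dec 18, 2170: 365 days.
Dec 18, 2170 → Dec 18, 2171: 365 days.
Dec 18, 2171 → Jan 18, 2172: 31 days (December has 31).
Jan 18, 2172 → Feb 18, 2172: 31 days (January has 31).
Feb 18, 2172 → Mar 18, 2172: 29 days (February has 29).
Mar 18, 2172 → Apr 18, 2172: 31 days (March has 31).
Apr 18, 2172 → May 18, 2172: 30 days (April has 30).
May 18, 2172 → Jun 18, 2172: 31 days (May has 31).
Jun 18, 2172 → Jul 18, 2172: 30 days (June has 30).
Jul 18, 2172 → Aug 18, 2172: 31 days (July has 31).
Aug 18, 2172 → Sep 18, 2172: 31 days (August has 31).
Sep 18, 2172 → Oct 9, 2172: 21 days.
Total: 2852 days.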